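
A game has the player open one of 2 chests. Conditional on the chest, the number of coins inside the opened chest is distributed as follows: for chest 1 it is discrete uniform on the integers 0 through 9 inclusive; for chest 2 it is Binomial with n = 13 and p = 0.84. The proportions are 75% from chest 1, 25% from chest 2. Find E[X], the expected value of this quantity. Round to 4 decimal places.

6.1050

Component means — 1: 4.5; 2: 10.92.
E[X] = 0.75·4.5 + 0.25·10.92 = 6.105.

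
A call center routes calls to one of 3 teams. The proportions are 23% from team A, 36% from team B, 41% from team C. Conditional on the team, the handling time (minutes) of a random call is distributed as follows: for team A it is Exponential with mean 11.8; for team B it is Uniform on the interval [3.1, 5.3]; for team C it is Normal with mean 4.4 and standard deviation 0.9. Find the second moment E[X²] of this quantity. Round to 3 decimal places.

78.816

For each component E[X²] = Var + (mean)², giving A: 278.48; B: 18.0433; C: 20.17.
Overall E[X²] = 0.23·278.48 + 0.36·18.0433 + 0.41·20.17 = 78.8157.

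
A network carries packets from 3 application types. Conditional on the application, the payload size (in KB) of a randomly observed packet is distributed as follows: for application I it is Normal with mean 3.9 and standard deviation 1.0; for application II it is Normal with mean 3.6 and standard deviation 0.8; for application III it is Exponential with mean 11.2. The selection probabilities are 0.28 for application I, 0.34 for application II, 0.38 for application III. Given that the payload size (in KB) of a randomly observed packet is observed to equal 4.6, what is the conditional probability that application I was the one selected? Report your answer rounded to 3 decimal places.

Likelihoods f(4.6 | ·): I: 0.312254; II: 0.228311; III: 0.0592122.
Posterior ∝ prior × likelihood. Numerator for I: 0.28·0.312254 = 0.0874311.
Normalizing constant: 0.28·0.312254 + 0.34·0.228311 + 0.38·0.0592122 = 0.187558.
P(I | observation) = 0.0874311 / 0.187558 = 0.466156.

0.466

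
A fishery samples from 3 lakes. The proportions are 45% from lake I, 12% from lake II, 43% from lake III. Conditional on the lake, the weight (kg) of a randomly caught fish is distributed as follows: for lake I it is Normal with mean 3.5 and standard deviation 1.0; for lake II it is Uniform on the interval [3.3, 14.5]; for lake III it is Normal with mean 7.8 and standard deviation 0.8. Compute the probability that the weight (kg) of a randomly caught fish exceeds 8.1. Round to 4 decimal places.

Conditional on each lake, P(X > 8.1): I: 2.11245e-06; II: 0.571429; III: 0.35383.
By total probability, P(X > 8.1) = 0.45·2.11245e-06 + 0.12·0.571429 + 0.43·0.35383 = 0.220719.

0.2207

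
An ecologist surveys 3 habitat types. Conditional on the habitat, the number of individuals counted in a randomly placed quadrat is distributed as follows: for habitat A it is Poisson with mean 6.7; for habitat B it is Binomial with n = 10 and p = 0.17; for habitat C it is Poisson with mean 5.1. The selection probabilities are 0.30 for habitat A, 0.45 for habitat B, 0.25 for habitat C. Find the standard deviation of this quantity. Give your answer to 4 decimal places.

2.9644

Per component, A: μ=6.7, E[X²]=51.59; B: μ=1.7, E[X²]=4.301; C: μ=5.1, E[X²]=31.11.
E[X] = 0.3·6.7 + 0.45·1.7 + 0.25·5.1 = 4.05.
E[X²] = 0.3·51.59 + 0.45·4.301 + 0.25·31.11 = 25.1899.
Var(X) = E[X²] − (E[X])² = 25.1899 − 16.4025 = 8.78745.
SD(X) = √8.78745 = 2.96436.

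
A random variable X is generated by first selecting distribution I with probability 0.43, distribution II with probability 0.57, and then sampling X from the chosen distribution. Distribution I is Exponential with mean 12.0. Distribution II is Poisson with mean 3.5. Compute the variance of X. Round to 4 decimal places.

Per component, I: μ=12, E[X²]=288; II: μ=3.5, E[X²]=15.75.
E[X] = 0.43·12 + 0.57·3.5 = 7.155.
E[X²] = 0.43·288 + 0.57·15.75 = 132.817.
Var(X) = E[X²] − (E[X])² = 132.817 − 51.194 = 81.6235.

81.6235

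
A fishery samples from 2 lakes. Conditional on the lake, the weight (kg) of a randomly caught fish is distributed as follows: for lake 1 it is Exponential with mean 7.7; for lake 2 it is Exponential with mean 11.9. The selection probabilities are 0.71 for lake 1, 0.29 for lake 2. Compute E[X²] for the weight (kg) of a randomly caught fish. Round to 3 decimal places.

166.326

For each component E[X²] = Var + (mean)², giving 1: 118.58; 2: 283.22.
Overall E[X²] = 0.71·118.58 + 0.29·283.22 = 166.326.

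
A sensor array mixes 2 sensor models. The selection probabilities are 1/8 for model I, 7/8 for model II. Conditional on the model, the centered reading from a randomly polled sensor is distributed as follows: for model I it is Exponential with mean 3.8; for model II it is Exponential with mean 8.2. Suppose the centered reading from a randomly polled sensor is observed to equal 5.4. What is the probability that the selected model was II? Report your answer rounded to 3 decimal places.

0.874

Likelihoods f(5.4 | ·): I: 0.063542; II: 0.063123.
Posterior ∝ prior × likelihood. Numerator for II: 0.875·0.063123 = 0.0552326.
Normalizing constant: 0.125·0.063542 + 0.875·0.063123 = 0.0631753.
P(II | observation) = 0.0552326 / 0.0631753 = 0.874274.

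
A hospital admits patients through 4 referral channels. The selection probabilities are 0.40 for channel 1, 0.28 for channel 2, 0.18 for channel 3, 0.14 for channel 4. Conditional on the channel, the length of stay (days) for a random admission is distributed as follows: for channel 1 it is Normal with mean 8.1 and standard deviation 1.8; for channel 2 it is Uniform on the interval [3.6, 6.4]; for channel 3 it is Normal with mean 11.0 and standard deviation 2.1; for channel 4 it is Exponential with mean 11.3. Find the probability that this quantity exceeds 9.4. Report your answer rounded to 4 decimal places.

Conditional on each channel, P(X > 9.4): 1: 0.235079; 2: 0; 3: 0.776942; 4: 0.43524.
By total probability, P(X > 9.4) = 0.4·0.235079 + 0.28·0 + 0.18·0.776942 + 0.14·0.43524 = 0.294815.

0.2948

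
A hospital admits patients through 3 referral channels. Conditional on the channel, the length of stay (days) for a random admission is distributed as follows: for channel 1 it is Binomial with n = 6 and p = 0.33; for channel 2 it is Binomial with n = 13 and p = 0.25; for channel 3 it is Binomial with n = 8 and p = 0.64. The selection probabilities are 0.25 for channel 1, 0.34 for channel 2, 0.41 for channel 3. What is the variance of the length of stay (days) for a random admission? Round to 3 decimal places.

Per component, 1: μ=1.98, E[X²]=5.247; 2: μ=3.25, E[X²]=13; 3: μ=5.12, E[X²]=28.0576.
E[X] = 0.25·1.98 + 0.34·3.25 + 0.41·5.12 = 3.6992.
E[X²] = 0.25·5.247 + 0.34·13 + 0.41·28.0576 = 17.2354.
Var(X) = E[X²] − (E[X])² = 17.2354 − 13.6841 = 3.55129.

3.551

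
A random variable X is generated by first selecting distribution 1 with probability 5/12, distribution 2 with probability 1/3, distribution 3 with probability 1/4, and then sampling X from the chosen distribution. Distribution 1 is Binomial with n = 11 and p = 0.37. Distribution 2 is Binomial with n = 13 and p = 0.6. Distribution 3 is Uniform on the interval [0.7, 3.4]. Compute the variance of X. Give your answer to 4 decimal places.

7.3728

Per component, 1: μ=4.07, E[X²]=19.129; 2: μ=7.8, E[X²]=63.96; 3: μ=2.05, E[X²]=4.81.
E[X] = 0.416667·4.07 + 0.333333·7.8 + 0.25·2.05 = 4.80833.
E[X²] = 0.416667·19.129 + 0.333333·63.96 + 0.25·4.81 = 30.4929.
Var(X) = E[X²] − (E[X])² = 30.4929 − 23.1201 = 7.37285.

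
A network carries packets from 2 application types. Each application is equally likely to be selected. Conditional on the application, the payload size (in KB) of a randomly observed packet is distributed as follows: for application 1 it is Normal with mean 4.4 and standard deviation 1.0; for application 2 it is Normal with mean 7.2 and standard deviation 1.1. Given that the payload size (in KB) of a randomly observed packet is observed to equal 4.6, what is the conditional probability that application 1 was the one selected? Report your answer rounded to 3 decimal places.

Likelihoods f(4.6 | ·): 1: 0.391043; 2: 0.0222006.
Posterior ∝ prior × likelihood. Numerator for 1: 0.5·0.391043 = 0.195521.
Normalizing constant: 0.5·0.391043 + 0.5·0.0222006 = 0.206622.
P(1 | observation) = 0.195521 / 0.206622 = 0.946277.

0.946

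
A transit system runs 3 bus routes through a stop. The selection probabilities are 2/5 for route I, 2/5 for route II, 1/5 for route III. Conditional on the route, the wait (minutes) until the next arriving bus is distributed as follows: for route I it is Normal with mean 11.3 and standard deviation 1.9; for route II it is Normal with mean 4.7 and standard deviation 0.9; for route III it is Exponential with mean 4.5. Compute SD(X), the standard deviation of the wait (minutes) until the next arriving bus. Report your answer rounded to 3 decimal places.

4.061

Per component, I: μ=11.3, E[X²]=131.3; II: μ=4.7, E[X²]=22.9; III: μ=4.5, E[X²]=40.5.
E[X] = 0.4·11.3 + 0.4·4.7 + 0.2·4.5 = 7.3.
E[X²] = 0.4·131.3 + 0.4·22.9 + 0.2·40.5 = 69.78.
Var(X) = E[X²] − (E[X])² = 69.78 − 53.29 = 16.49.
SD(X) = √16.49 = 4.06079.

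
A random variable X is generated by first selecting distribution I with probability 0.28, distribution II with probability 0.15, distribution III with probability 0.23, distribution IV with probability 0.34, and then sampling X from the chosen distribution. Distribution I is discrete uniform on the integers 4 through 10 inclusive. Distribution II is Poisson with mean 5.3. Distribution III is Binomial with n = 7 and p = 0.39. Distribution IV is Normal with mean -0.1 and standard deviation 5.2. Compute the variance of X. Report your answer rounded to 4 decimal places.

19.9276

Per component, I: μ=7, E[X²]=53; II: μ=5.3, E[X²]=33.39; III: μ=2.73, E[X²]=9.1182; IV: μ=-0.1, E[X²]=27.05.
E[X] = 0.28·7 + 0.15·5.3 + 0.23·2.73 + 0.34·-0.1 = 3.3489.
E[X²] = 0.28·53 + 0.15·33.39 + 0.23·9.1182 + 0.34·27.05 = 31.1427.
Var(X) = E[X²] − (E[X])² = 31.1427 − 11.2151 = 19.9276.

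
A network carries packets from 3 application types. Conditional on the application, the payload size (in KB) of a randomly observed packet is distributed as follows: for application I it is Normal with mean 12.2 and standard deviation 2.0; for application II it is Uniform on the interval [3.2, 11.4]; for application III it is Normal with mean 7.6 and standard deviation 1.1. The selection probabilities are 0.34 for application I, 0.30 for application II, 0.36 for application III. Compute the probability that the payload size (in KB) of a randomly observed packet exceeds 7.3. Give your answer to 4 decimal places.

0.7063

Conditional on each application, P(X > 7.3): I: 0.992857; II: 0.5; III: 0.607469.
By total probability, P(X > 7.3) = 0.34·0.992857 + 0.3·0.5 + 0.36·0.607469 = 0.70626.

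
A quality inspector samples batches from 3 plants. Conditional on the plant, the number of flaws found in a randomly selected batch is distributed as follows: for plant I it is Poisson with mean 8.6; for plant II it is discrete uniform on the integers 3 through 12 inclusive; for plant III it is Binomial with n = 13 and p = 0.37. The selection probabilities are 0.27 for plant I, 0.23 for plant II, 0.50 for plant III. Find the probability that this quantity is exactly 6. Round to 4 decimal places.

0.1376

Conditional on each plant, P(X = 6): I: 0.103449; II: 0.1; III: 0.173425.
By total probability, P(X = 6) = 0.27·0.103449 + 0.23·0.1 + 0.5·0.173425 = 0.137644.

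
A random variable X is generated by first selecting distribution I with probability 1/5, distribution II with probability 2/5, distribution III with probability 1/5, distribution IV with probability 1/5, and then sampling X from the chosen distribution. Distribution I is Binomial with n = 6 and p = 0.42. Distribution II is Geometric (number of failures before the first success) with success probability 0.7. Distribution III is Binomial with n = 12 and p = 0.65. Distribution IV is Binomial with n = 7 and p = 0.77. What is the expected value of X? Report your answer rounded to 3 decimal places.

Component means — I: 2.52; II: 0.428571; III: 7.8; IV: 5.39.
E[X] = 0.2·2.52 + 0.4·0.428571 + 0.2·7.8 + 0.2·5.39 = 3.31343.

3.313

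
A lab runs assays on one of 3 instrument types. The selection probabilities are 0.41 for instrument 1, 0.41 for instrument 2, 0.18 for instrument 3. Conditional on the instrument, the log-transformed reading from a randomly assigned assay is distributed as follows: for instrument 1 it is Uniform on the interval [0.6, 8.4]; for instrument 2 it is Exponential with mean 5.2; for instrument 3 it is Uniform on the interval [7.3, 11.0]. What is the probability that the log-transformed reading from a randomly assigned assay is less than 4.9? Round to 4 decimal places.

Conditional on each instrument, P(X < 4.9): 1: 0.551282; 2: 0.610273; 3: 0.
By total probability, P(X < 4.9) = 0.41·0.551282 + 0.41·0.610273 + 0.18·0 = 0.476237.

0.4762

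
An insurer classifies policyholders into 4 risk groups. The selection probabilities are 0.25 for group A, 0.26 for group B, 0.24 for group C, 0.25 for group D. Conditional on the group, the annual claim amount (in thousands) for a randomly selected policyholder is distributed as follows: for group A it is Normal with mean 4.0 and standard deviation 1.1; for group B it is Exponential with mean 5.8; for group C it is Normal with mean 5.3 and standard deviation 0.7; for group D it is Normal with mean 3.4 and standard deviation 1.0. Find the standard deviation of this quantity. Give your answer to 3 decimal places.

Per component, A: μ=4, E[X²]=17.21; B: μ=5.8, E[X²]=67.28; C: μ=5.3, E[X²]=28.58; D: μ=3.4, E[X²]=12.56.
E[X] = 0.25·4 + 0.26·5.8 + 0.24·5.3 + 0.25·3.4 = 4.63.
E[X²] = 0.25·17.21 + 0.26·67.28 + 0.24·28.58 + 0.25·12.56 = 31.7945.
Var(X) = E[X²] − (E[X])² = 31.7945 − 21.4369 = 10.3576.
SD(X) = √10.3576 = 3.21832.

3.218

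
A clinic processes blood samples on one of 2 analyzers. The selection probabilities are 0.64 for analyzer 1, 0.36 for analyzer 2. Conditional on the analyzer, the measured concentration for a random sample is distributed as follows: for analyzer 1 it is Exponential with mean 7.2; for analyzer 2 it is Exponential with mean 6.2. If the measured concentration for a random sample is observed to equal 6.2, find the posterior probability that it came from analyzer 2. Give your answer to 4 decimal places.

0.3625

Likelihoods f(6.2 | ·): 1: 0.0587072; 2: 0.0593354.
Posterior ∝ prior × likelihood. Numerator for 2: 0.36·0.0593354 = 0.0213607.
Normalizing constant: 0.64·0.0587072 + 0.36·0.0593354 = 0.0589334.
P(2 | observation) = 0.0213607 / 0.0589334 = 0.362456.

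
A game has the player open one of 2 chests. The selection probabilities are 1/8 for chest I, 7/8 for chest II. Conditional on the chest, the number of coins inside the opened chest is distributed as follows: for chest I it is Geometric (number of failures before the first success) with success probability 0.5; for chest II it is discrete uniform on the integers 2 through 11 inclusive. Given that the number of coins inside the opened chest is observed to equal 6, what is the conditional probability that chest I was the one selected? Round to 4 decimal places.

Likelihoods P(X=6 | ·): I: 0.0078125; II: 0.1.
Posterior ∝ prior × likelihood. Numerator for I: 0.125·0.0078125 = 0.000976562.
Normalizing constant: 0.125·0.0078125 + 0.875·0.1 = 0.0884766.
P(I | observation) = 0.000976562 / 0.0884766 = 0.0110375.

0.0110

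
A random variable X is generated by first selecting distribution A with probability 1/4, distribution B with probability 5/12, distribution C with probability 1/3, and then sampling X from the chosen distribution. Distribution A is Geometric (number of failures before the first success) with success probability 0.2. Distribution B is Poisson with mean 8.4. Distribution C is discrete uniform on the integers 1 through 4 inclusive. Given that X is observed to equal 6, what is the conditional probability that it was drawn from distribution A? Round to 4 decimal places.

Likelihoods P(X=6 | ·): A: 0.0524288; B: 0.109716; C: 0.
Posterior ∝ prior × likelihood. Numerator for A: 0.25·0.0524288 = 0.0131072.
Normalizing constant: 0.25·0.0524288 + 0.416667·0.109716 + 0.333333·0 = 0.0588222.
P(A | observation) = 0.0131072 / 0.0588222 = 0.222828.

0.2228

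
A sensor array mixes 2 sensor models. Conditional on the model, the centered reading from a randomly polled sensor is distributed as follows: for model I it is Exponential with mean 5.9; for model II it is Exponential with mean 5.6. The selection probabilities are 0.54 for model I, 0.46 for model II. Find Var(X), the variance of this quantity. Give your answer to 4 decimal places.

33.2454

Per component, I: μ=5.9, E[X²]=69.62; II: μ=5.6, E[X²]=62.72.
E[X] = 0.54·5.9 + 0.46·5.6 = 5.762.
E[X²] = 0.54·69.62 + 0.46·62.72 = 66.446.
Var(X) = E[X²] − (E[X])² = 66.446 − 33.2006 = 33.2454.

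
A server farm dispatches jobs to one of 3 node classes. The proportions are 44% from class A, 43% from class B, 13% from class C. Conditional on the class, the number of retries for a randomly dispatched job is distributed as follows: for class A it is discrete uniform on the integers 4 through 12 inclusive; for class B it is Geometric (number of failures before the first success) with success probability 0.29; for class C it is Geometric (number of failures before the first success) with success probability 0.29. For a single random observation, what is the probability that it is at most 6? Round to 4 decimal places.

0.6557

Conditional on each class, P(X ≤ 6): A: 0.333333; B: 0.909049; C: 0.909049.
By total probability, P(X ≤ 6) = 0.44·0.333333 + 0.43·0.909049 + 0.13·0.909049 = 0.655734.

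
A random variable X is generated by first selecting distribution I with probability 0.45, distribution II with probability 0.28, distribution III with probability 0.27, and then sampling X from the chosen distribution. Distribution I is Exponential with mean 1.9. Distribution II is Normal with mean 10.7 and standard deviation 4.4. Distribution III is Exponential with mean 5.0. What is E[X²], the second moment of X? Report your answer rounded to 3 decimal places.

For each component E[X²] = Var + (mean)², giving I: 7.22; II: 133.85; III: 50.
Overall E[X²] = 0.45·7.22 + 0.28·133.85 + 0.27·50 = 54.227.

54.227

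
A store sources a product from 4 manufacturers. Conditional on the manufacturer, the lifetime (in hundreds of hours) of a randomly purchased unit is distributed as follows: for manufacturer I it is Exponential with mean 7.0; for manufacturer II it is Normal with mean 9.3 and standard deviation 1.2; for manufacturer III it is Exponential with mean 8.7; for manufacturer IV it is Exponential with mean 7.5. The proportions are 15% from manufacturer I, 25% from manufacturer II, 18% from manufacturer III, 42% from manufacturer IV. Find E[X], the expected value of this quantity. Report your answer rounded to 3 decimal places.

8.091

Component means — I: 7; II: 9.3; III: 8.7; IV: 7.5.
E[X] = 0.15·7 + 0.25·9.3 + 0.18·8.7 + 0.42·7.5 = 8.091.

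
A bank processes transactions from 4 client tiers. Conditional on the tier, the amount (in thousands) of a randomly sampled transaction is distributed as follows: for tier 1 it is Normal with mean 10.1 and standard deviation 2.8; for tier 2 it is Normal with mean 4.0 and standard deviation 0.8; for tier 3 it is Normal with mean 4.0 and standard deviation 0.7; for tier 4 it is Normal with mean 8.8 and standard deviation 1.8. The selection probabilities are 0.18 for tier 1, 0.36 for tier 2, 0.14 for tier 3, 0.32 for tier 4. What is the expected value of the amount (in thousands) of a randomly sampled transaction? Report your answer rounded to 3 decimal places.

6.634

Component means — 1: 10.1; 2: 4; 3: 4; 4: 8.8.
E[X] = 0.18·10.1 + 0.36·4 + 0.14·4 + 0.32·8.8 = 6.634.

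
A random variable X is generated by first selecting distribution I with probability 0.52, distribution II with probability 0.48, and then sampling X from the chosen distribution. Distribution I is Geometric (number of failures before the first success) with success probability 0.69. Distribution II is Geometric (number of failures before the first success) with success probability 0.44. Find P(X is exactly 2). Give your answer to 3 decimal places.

0.101

Conditional on each component, P(X = 2): I: 0.066309; II: 0.137984.
By total probability, P(X = 2) = 0.52·0.066309 + 0.48·0.137984 = 0.100713.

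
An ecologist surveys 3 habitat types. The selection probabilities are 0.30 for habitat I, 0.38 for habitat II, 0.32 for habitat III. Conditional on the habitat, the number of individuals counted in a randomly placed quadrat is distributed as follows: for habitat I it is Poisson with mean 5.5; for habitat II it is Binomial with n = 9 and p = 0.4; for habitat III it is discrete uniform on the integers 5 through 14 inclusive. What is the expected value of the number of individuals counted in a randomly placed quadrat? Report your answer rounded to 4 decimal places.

6.0580

Component means — I: 5.5; II: 3.6; III: 9.5.
E[X] = 0.3·5.5 + 0.38·3.6 + 0.32·9.5 = 6.058.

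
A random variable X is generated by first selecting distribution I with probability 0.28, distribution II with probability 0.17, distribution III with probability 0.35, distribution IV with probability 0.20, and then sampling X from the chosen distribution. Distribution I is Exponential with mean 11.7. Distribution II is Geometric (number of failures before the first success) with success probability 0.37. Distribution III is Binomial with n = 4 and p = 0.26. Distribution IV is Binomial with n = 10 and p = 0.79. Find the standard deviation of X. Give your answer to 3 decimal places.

7.813

Per component, I: μ=11.7, E[X²]=273.78; II: μ=1.7027, E[X²]=7.5011; III: μ=1.04, E[X²]=1.8512; IV: μ=7.9, E[X²]=64.069.
E[X] = 0.28·11.7 + 0.17·1.7027 + 0.35·1.04 + 0.2·7.9 = 5.50946.
E[X²] = 0.28·273.78 + 0.17·7.5011 + 0.35·1.8512 + 0.2·64.069 = 91.3953.
Var(X) = E[X²] − (E[X])² = 91.3953 − 30.3541 = 61.0412.
SD(X) = √61.0412 = 7.81288.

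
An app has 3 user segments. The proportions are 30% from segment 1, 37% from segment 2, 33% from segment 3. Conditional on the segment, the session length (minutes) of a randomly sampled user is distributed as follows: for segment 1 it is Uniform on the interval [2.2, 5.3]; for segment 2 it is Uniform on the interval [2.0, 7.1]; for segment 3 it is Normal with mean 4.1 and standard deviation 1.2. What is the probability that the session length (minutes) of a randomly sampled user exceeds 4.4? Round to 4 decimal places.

Conditional on each segment, P(X > 4.4): 1: 0.290323; 2: 0.529412; 3: 0.401294.
By total probability, P(X > 4.4) = 0.3·0.290323 + 0.37·0.529412 + 0.33·0.401294 = 0.415406.

0.4154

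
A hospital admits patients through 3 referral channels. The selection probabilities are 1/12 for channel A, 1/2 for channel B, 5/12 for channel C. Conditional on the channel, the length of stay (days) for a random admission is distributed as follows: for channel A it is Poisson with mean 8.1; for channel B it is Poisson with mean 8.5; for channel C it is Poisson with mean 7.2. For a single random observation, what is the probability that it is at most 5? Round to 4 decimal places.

Conditional on each channel, P(X ≤ 5): A: 0.182246; B: 0.149597; C: 0.275897.
By total probability, P(X ≤ 5) = 0.0833333·0.182246 + 0.5·0.149597 + 0.416667·0.275897 = 0.204943.

0.2049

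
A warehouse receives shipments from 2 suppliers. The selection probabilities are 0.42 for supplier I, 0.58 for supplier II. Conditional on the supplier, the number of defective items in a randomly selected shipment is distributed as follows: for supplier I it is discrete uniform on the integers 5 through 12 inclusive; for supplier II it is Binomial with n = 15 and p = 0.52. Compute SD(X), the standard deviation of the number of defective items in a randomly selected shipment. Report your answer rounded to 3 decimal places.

Per component, I: μ=8.5, E[X²]=77.5; II: μ=7.8, E[X²]=64.584.
E[X] = 0.42·8.5 + 0.58·7.8 = 8.094.
E[X²] = 0.42·77.5 + 0.58·64.584 = 70.0087.
Var(X) = E[X²] − (E[X])² = 70.0087 − 65.5128 = 4.49588.
SD(X) = √4.49588 = 2.12035.

2.120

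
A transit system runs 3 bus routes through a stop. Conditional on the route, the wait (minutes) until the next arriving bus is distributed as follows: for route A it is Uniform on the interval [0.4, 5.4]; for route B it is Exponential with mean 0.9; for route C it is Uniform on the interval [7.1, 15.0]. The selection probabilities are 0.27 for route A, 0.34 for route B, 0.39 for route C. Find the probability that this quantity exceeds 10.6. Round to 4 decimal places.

Conditional on each route, P(X > 10.6): A: 0; B: 7.67319e-06; C: 0.556962.
By total probability, P(X > 10.6) = 0.27·0 + 0.34·7.67319e-06 + 0.39·0.556962 = 0.217218.

0.2172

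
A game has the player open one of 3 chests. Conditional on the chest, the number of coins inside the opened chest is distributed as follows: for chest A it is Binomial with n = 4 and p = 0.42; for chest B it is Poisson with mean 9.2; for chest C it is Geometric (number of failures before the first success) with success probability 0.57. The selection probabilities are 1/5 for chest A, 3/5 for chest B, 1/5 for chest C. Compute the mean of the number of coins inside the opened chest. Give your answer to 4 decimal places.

Component means — A: 1.68; B: 9.2; C: 0.754386.
E[X] = 0.2·1.68 + 0.6·9.2 + 0.2·0.754386 = 6.00688.

6.0069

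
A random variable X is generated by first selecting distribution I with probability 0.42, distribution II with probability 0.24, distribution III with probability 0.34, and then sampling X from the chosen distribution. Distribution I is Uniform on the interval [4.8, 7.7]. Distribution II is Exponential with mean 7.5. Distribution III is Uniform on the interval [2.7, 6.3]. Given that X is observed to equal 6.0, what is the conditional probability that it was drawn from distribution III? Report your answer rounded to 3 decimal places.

Likelihoods f(6.0 | ·): I: 0.344828; II: 0.0599105; III: 0.277778.
Posterior ∝ prior × likelihood. Numerator for III: 0.34·0.277778 = 0.0944444.
Normalizing constant: 0.42·0.344828 + 0.24·0.0599105 + 0.34·0.277778 = 0.253651.
P(III | observation) = 0.0944444 / 0.253651 = 0.372341.

0.372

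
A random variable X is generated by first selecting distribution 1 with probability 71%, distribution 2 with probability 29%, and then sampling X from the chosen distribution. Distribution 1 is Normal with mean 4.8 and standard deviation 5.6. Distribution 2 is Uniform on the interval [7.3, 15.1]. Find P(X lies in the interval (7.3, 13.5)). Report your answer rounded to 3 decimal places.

Conditional on each component, P(7.3 < X < 13.5): 1: 0.267501; 2: 0.794872.
By total probability, P(7.3 < X < 13.5) = 0.71·0.267501 + 0.29·0.794872 = 0.420438.

0.420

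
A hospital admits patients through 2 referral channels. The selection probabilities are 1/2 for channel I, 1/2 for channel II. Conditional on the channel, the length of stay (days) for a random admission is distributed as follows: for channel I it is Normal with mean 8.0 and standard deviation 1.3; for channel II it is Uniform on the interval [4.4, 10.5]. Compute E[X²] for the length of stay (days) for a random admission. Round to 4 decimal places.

62.1467

For each component E[X²] = Var + (mean)², giving I: 65.69; II: 58.6033.
Overall E[X²] = 0.5·65.69 + 0.5·58.6033 = 62.1467.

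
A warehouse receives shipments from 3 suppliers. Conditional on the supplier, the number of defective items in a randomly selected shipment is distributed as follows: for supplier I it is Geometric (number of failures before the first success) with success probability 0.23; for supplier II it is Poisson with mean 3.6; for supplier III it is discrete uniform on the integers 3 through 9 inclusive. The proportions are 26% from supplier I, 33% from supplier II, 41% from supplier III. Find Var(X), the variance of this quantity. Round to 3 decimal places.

Per component, I: μ=3.34783, E[X²]=25.7637; II: μ=3.6, E[X²]=16.56; III: μ=6, E[X²]=40.
E[X] = 0.26·3.34783 + 0.33·3.6 + 0.41·6 = 4.51843.
E[X²] = 0.26·25.7637 + 0.33·16.56 + 0.41·40 = 28.5634.
Var(X) = E[X²] − (E[X])² = 28.5634 − 20.4163 = 8.14711.

8.147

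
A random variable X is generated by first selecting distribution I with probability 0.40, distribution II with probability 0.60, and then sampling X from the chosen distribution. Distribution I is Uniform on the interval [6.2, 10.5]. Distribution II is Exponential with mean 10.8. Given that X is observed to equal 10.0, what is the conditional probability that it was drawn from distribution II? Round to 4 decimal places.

Likelihoods f(10.0 | ·): I: 0.232558; II: 0.0366819.
Posterior ∝ prior × likelihood. Numerator for II: 0.6·0.0366819 = 0.0220091.
Normalizing constant: 0.4·0.232558 + 0.6·0.0366819 = 0.115032.
P(II | observation) = 0.0220091 / 0.115032 = 0.19133.

0.1913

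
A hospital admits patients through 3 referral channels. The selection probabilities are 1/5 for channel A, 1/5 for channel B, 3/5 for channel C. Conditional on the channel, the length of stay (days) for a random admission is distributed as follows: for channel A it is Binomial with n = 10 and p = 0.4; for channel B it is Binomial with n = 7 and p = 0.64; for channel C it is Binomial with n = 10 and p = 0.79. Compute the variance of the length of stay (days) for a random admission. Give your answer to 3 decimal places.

Per component, A: μ=4, E[X²]=18.4; B: μ=4.48, E[X²]=21.6832; C: μ=7.9, E[X²]=64.069.
E[X] = 0.2·4 + 0.2·4.48 + 0.6·7.9 = 6.436.
E[X²] = 0.2·18.4 + 0.2·21.6832 + 0.6·64.069 = 46.458.
Var(X) = E[X²] − (E[X])² = 46.458 − 41.4221 = 5.03594.

5.036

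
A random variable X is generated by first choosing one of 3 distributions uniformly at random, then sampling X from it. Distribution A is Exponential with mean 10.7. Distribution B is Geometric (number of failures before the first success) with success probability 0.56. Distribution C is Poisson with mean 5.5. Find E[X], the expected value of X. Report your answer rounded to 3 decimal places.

Component means — A: 10.7; B: 0.785714; C: 5.5.
E[X] = 0.333333·10.7 + 0.333333·0.785714 + 0.333333·5.5 = 5.6619.

5.662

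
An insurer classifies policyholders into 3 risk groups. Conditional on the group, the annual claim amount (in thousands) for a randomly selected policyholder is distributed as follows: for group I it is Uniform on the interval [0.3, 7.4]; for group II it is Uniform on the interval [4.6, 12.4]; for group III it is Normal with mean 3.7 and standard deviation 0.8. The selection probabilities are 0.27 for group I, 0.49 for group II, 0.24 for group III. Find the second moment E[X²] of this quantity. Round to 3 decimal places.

46.462

For each component E[X²] = Var + (mean)², giving I: 19.0233; II: 77.32; III: 14.33.
Overall E[X²] = 0.27·19.0233 + 0.49·77.32 + 0.24·14.33 = 46.4623.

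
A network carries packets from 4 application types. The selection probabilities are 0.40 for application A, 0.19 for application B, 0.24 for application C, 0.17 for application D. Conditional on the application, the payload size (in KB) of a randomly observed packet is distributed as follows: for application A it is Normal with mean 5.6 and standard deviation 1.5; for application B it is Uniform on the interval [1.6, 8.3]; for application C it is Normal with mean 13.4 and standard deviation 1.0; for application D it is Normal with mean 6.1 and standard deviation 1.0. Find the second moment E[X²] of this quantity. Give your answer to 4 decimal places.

For each component E[X²] = Var + (mean)², giving A: 33.61; B: 28.2433; C: 180.56; D: 38.21.
Overall E[X²] = 0.4·33.61 + 0.19·28.2433 + 0.24·180.56 + 0.17·38.21 = 68.6403.

68.6403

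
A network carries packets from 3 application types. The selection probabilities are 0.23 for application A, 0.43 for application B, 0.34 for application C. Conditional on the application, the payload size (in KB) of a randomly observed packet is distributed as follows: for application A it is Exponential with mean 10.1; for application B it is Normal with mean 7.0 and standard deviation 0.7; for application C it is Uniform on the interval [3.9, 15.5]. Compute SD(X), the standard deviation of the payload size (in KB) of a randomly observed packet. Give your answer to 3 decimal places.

5.433

Per component, A: μ=10.1, E[X²]=204.02; B: μ=7, E[X²]=49.49; C: μ=9.7, E[X²]=105.303.
E[X] = 0.23·10.1 + 0.43·7 + 0.34·9.7 = 8.631.
E[X²] = 0.23·204.02 + 0.43·49.49 + 0.34·105.303 = 104.008.
Var(X) = E[X²] − (E[X])² = 104.008 − 74.4942 = 29.5143.
SD(X) = √29.5143 = 5.4327.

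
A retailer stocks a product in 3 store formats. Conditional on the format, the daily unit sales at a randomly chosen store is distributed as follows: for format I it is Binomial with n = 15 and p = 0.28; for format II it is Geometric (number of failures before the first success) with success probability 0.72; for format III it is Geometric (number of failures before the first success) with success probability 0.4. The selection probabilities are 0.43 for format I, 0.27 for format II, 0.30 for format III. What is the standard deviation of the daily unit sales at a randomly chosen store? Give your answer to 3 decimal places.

Per component, I: μ=4.2, E[X²]=20.664; II: μ=0.388889, E[X²]=0.691358; III: μ=1.5, E[X²]=6.
E[X] = 0.43·4.2 + 0.27·0.388889 + 0.3·1.5 = 2.361.
E[X²] = 0.43·20.664 + 0.27·0.691358 + 0.3·6 = 10.8722.
Var(X) = E[X²] − (E[X])² = 10.8722 − 5.57432 = 5.29787.
SD(X) = √5.29787 = 2.30171.

2.302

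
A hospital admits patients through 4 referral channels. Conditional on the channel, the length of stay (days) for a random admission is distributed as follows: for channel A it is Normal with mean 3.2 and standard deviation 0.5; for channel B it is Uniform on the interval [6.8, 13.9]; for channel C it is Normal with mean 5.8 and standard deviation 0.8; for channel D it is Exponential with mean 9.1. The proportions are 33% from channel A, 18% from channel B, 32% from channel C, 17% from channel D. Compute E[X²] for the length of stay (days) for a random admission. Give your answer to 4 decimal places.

For each component E[X²] = Var + (mean)², giving A: 10.49; B: 111.323; C: 34.28; D: 165.62.
Overall E[X²] = 0.33·10.49 + 0.18·111.323 + 0.32·34.28 + 0.17·165.62 = 62.6249.

62.6249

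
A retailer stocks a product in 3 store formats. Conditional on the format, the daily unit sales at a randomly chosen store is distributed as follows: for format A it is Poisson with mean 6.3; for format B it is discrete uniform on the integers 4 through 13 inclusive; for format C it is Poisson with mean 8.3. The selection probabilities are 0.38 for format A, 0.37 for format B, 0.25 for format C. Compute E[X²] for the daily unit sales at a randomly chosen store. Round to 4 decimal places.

66.5587

For each component E[X²] = Var + (mean)², giving A: 45.99; B: 80.5; C: 77.19.
Overall E[X²] = 0.38·45.99 + 0.37·80.5 + 0.25·77.19 = 66.5587.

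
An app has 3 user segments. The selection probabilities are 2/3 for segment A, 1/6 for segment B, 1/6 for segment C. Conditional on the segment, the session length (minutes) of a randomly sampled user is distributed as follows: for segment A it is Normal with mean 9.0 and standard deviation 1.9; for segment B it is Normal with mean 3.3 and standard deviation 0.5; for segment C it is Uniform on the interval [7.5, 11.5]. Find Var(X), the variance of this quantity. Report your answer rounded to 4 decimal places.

Per component, A: μ=9, E[X²]=84.61; B: μ=3.3, E[X²]=11.14; C: μ=9.5, E[X²]=91.5833.
E[X] = 0.666667·9 + 0.166667·3.3 + 0.166667·9.5 = 8.13333.
E[X²] = 0.666667·84.61 + 0.166667·11.14 + 0.166667·91.5833 = 73.5272.
Var(X) = E[X²] − (E[X])² = 73.5272 − 66.1511 = 7.37611.

7.3761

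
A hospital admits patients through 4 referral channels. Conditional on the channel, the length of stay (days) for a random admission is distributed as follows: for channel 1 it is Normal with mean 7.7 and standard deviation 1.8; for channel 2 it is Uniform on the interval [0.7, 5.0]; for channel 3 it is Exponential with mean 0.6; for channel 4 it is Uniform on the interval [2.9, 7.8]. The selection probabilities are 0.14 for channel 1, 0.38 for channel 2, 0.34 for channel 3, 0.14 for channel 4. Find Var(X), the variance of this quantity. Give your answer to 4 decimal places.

Per component, 1: μ=7.7, E[X²]=62.53; 2: μ=2.85, E[X²]=9.66333; 3: μ=0.6, E[X²]=0.72; 4: μ=5.35, E[X²]=30.6233.
E[X] = 0.14·7.7 + 0.38·2.85 + 0.34·0.6 + 0.14·5.35 = 3.114.
E[X²] = 0.14·62.53 + 0.38·9.66333 + 0.34·0.72 + 0.14·30.6233 = 16.9583.
Var(X) = E[X²] − (E[X])² = 16.9583 − 9.697 = 7.26134.

7.2613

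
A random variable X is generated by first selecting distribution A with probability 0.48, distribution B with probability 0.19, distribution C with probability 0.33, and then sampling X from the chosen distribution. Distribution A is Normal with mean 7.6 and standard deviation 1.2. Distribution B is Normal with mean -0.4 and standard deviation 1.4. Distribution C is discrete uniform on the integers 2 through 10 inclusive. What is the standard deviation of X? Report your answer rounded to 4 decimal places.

Per component, A: μ=7.6, E[X²]=59.2; B: μ=-0.4, E[X²]=2.12; C: μ=6, E[X²]=42.6667.
E[X] = 0.48·7.6 + 0.19·-0.4 + 0.33·6 = 5.552.
E[X²] = 0.48·59.2 + 0.19·2.12 + 0.33·42.6667 = 42.8988.
Var(X) = E[X²] − (E[X])² = 42.8988 − 30.8247 = 12.0741.
SD(X) = √12.0741 = 3.47478.

3.4748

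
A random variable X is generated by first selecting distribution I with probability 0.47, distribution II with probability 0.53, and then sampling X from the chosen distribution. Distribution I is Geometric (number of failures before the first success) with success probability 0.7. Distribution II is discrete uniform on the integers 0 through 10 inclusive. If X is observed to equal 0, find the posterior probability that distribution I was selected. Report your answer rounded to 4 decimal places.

Likelihoods P(X=0 | ·): I: 0.7; II: 0.0909091.
Posterior ∝ prior × likelihood. Numerator for I: 0.47·0.7 = 0.329.
Normalizing constant: 0.47·0.7 + 0.53·0.0909091 = 0.377182.
P(I | observation) = 0.329 / 0.377182 = 0.872258.

0.8723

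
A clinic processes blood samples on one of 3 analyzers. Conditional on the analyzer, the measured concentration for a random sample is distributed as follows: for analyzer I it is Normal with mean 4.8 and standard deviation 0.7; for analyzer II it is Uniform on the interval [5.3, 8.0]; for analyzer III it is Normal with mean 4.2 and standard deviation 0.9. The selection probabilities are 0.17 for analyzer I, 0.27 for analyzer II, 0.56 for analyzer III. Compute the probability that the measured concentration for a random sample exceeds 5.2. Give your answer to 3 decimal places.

0.393

Conditional on each analyzer, P(X > 5.2): I: 0.283855; II: 1; III: 0.13326.
By total probability, P(X > 5.2) = 0.17·0.283855 + 0.27·1 + 0.56·0.13326 = 0.392881.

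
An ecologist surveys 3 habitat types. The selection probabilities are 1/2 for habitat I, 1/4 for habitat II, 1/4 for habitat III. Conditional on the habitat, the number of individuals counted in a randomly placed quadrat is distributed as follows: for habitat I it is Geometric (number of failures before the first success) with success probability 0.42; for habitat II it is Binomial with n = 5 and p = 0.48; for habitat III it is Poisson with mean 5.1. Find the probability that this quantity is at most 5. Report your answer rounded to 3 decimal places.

Conditional on each habitat, P(X ≤ 5): I: 0.961931; II: 1; III: 0.59842.
By total probability, P(X ≤ 5) = 0.5·0.961931 + 0.25·1 + 0.25·0.59842 = 0.880571.

0.881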